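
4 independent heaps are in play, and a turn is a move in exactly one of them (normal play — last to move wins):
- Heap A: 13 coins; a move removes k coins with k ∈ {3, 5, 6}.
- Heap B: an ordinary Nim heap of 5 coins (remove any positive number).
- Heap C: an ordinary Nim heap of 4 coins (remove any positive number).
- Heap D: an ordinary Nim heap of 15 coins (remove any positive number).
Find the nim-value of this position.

Grundy values for heap A (subtraction set {3, 5, 6}):
k:     0  1  2  3  4  5  6  7  8  9 10 11 12 13
g(k):  0  0  0  1  1  1  2  2  2  0  0  0  1  1
So g(13) = 1.
Heap B is a plain Nim heap of size 5, so its Grundy value is 5.
Heap C is a plain Nim heap of size 4, so its Grundy value is 4.
Heap D is a plain Nim heap of size 15, so its Grundy value is 15.
The value of a disjunctive sum is the nim-sum of the parts.
Combined value = 1 ⊕ 5 ⊕ 4 ⊕ 15 = 15.

15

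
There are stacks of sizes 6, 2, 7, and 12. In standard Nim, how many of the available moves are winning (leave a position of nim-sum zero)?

Bitwise XOR of the heap sizes:
  0110  (6)
  0010  (2)
  0111  (7)
  1100  (12)
  ----
  1111  (15)
The overall nim-sum is X = 15. A stack of size p has a winning move iff p XOR X < p (reduce it to p XOR X).
  6: 6 XOR 15 = 9 ≥ 6 — no move.
  2: 2 XOR 15 = 13 ≥ 2 — no move.
  7: 7 XOR 15 = 8 ≥ 7 — no move.
  12: 12 XOR 15 = 3 < 12 — winning move (to 3).
That gives 1 winning move.

1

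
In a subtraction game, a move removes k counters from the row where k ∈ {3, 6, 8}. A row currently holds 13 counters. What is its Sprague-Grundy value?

0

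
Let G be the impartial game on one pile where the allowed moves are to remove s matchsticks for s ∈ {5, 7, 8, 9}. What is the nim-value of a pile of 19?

1

Build the Grundy sequence with g(k) = mex{g(k−s) : s ∈ {5, 7, 8, 9}, s ≤ k}:
k:     0  1  2  3  4  5  6  7  8  9 10 11 12 13 14 15 16 17 18 19
g(k):  0  0  0  0  0  1  1  1  1  1  2  2  2  2  0  0  0  0  0  1
So g(19) = 1.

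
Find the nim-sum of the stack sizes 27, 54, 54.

Compute the nim-sum pairwise:
27 ⊕ 54 = 45
45 ⊕ 54 = 27

27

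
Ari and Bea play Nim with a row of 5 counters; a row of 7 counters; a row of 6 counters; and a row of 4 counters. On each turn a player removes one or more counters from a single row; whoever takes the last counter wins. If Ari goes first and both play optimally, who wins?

Bea wins

Nim-sum: 5 ^ 7 ^ 6 ^ 4 = 0.
The nim-sum is 0, so this is a P-position: the player to move is in a losing position under optimal play; Ari is about to move from it and so loses — Bea wins.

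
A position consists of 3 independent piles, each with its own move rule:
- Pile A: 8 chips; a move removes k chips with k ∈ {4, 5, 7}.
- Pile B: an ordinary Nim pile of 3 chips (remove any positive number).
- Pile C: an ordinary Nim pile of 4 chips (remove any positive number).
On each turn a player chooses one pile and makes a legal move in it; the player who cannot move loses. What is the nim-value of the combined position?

Grundy values for pile A (subtraction set {4, 5, 7}):
g(0) = mex{} = 0
g(1) = mex{} = 0
g(2) = mex{} = 0
g(3) = mex{} = 0
g(4) = mex{0} = 1
g(5) = mex{0} = 1
g(6) = mex{0} = 1
g(7) = mex{0} = 1
g(8) = mex{0,1} = 2
So g(8) = 2.
Pile B is a plain Nim pile of size 3, so its Grundy value is 3.
Pile C is a plain Nim pile of size 4, so its Grundy value is 4.
The value of a disjunctive sum is the nim-sum of the parts.
Combined value = 2 ⊕ 3 ⊕ 4 = 5.

5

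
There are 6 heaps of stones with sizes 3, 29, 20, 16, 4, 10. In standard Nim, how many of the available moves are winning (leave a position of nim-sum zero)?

3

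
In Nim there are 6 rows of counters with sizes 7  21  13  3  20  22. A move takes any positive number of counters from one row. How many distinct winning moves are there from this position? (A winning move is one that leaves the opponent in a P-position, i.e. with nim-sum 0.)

3

Compute the nim-sum pairwise:
7 XOR 21 = 18
18 XOR 13 = 31
31 XOR 3 = 28
28 XOR 20 = 8
8 XOR 22 = 30
The overall nim-sum is X = 30. A row of size p has a winning move iff p XOR X < p (reduce it to p XOR X).
  7: 7 XOR 30 = 25 ≥ 7 — no move.
  21: 21 XOR 30 = 11 < 21 — winning move (to 11).
  13: 13 XOR 30 = 19 ≥ 13 — no move.
  3: 3 XOR 30 = 29 ≥ 3 — no move.
  20: 20 XOR 30 = 10 < 20 — winning move (to 10).
  22: 22 XOR 30 = 8 < 22 — winning move (to 8).
That gives 3 winning moves.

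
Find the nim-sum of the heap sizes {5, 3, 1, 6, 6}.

7

Nim-sum: 5 XOR 3 XOR 1 XOR 6 XOR 6 = 7.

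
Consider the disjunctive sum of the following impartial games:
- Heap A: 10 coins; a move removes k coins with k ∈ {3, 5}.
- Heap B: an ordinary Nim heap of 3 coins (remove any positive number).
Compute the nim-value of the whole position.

For heap A, compute g(0), g(1), … with moves {3, 5}:
g(0) = mex{} = 0
g(1) = mex{} = 0
g(2) = mex{} = 0
g(3) = mex{0} = 1
g(4) = mex{0} = 1
g(5) = mex{0} = 1
g(6) = mex{0,1} = 2
g(7) = mex{0,1} = 2
g(8) = mex{1} = 0
g(9) = mex{1,2} = 0
g(10) = mex{1,2} = 0
So g(10) = 0.
Heap B is a plain Nim heap of size 3, so its Grundy value is 3.
The value of a disjunctive sum is the nim-sum of the parts.
Combined value = 0 XOR 3 = 3.

3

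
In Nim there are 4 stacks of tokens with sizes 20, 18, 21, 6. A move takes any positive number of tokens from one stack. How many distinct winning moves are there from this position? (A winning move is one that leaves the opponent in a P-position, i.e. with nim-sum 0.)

3

Write each in binary and XOR column by column:
  10100  (20)
  10010  (18)
  10101  (21)
  00110  (6)
  -----
  10101  (21)
The overall nim-sum is X = 21. A stack of size p has a winning move iff p XOR X < p (reduce it to p XOR X).
  20: 20 XOR 21 = 1 < 20 — winning move (to 1).
  18: 18 XOR 21 = 7 < 18 — winning move (to 7).
  21: 21 XOR 21 = 0 < 21 — winning move (to 0).
  6: 6 XOR 21 = 19 ≥ 6 — no move.
That gives 3 winning moves.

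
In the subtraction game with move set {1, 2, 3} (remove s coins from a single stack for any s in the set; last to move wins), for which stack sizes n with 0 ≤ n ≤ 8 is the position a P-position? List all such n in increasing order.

0, 4, 8

Grundy values for subtraction set {1, 2, 3}:
g(0) = mex{} = 0
g(1) = mex{0} = 1
g(2) = mex{0,1} = 2
g(3) = mex{0,1,2} = 3
g(4) = mex{1,2,3} = 0
g(5) = mex{0,2,3} = 1
g(6) = mex{0,1,3} = 2
g(7) = mex{0,1,2} = 3
g(8) = mex{1,2,3} = 0
The P-positions (g = 0) in 0..8 are 0, 4, 8.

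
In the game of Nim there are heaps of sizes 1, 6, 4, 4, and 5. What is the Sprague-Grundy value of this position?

2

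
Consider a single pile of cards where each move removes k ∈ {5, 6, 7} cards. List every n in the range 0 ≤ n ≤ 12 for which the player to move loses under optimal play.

0, 1, 2, 3, 4, 12

Compute g(0), g(1), … for moves {5, 6, 7}:
g(0) = mex{} = 0
g(1) = mex{} = 0
g(2) = mex{} = 0
g(3) = mex{} = 0
g(4) = mex{} = 0
g(5) = mex{0} = 1
g(6) = mex{0} = 1
g(7) = mex{0} = 1
g(8) = mex{0} = 1
g(9) = mex{0} = 1
g(10) = mex{0,1} = 2
g(11) = mex{0,1} = 2
g(12) = mex{1} = 0
The P-positions (g = 0) in 0..12 are 0, 1, 2, 3, 4, 12.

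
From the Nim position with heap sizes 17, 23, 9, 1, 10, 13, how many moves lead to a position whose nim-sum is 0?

Bitwise XOR of the heap sizes:
  10001  (17)
  10111  (23)
  01001  (9)
  00001  (1)
  01010  (10)
  01101  (13)
  -----
  01001  (9)
The overall nim-sum is X = 9. A heap of size p has a winning move iff p XOR X < p (reduce it to p XOR X).
  17: 17 XOR 9 = 24 ≥ 17 — no move.
  23: 23 XOR 9 = 30 ≥ 23 — no move.
  9: 9 XOR 9 = 0 < 9 — winning move (to 0).
  1: 1 XOR 9 = 8 ≥ 1 — no move.
  10: 10 XOR 9 = 3 < 10 — winning move (to 3).
  13: 13 XOR 9 = 4 < 13 — winning move (to 4).
That gives 3 winning moves.

3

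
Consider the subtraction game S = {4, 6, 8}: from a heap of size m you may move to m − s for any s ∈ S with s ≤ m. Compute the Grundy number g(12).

0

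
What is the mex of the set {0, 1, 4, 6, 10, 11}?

2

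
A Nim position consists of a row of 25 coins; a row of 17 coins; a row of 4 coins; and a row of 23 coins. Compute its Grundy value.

In binary:
  11001  (25)
  10001  (17)
  00100  (4)
  10111  (23)
  -----
  11011  (27)

27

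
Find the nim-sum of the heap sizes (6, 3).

5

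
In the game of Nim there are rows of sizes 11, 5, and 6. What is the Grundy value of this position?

8

Compute the nim-sum pairwise:
11 XOR 5 = 14
14 XOR 6 = 8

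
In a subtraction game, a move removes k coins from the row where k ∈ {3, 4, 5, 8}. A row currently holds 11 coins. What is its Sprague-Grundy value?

0

Compute g(0), g(1), … for moves {3, 4, 5, 8}:
k:     0  1  2  3  4  5  6  7  8  9 10 11
g(k):  0  0  0  1  1  1  2  2  2  3  3  0
So g(11) = 0.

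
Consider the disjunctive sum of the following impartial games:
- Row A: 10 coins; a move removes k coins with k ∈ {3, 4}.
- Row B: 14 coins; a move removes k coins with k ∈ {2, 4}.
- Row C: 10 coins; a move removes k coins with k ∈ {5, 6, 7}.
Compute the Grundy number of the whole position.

2

Grundy values for row A (subtraction set {3, 4}):
g(0) = mex{} = 0
g(1) = mex{} = 0
g(2) = mex{} = 0
g(3) = mex{0} = 1
g(4) = mex{0} = 1
g(5) = mex{0} = 1
g(6) = mex{0,1} = 2
g(7) = mex{1} = 0
g(8) = mex{1} = 0
g(9) = mex{1,2} = 0
g(10) = mex{0,2} = 1
So g(10) = 1.
Build the Grundy sequence for row B with g(k) = mex{g(k−s) : s ∈ {2, 4}, s ≤ k}:
g(0) = mex{} = 0
g(1) = mex{} = 0
g(2) = mex{0} = 1
g(3) = mex{0} = 1
g(4) = mex{0,1} = 2
g(5) = mex{0,1} = 2
g(6) = mex{1,2} = 0
g(7) = mex{1,2} = 0
g(8) = mex{0,2} = 1
g(9) = mex{0,2} = 1
g(10) = mex{0,1} = 2
g(11) = mex{0,1} = 2
g(12) = mex{1,2} = 0
g(13) = mex{1,2} = 0
g(14) = mex{0,2} = 1
So g(14) = 1.
For row C, compute g(0), g(1), … with moves {5, 6, 7}:
g(0) = mex{} = 0
g(1) = mex{} = 0
g(2) = mex{} = 0
g(3) = mex{} = 0
g(4) = mex{} = 0
g(5) = mex{0} = 1
g(6) = mex{0} = 1
g(7) = mex{0} = 1
g(8) = mex{0} = 1
g(9) = mex{0} = 1
g(10) = mex{0,1} = 2
So g(10) = 2.
The value of a disjunctive sum is the nim-sum of the parts.
Combined value = 1 XOR 1 XOR 2 = 2.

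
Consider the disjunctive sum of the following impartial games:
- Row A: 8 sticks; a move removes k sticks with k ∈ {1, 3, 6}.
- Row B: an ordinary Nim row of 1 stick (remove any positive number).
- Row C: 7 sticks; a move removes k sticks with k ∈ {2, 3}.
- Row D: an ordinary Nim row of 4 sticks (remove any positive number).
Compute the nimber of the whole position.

For row A, compute g(0), g(1), … with moves {1, 3, 6}:
k:     0  1  2  3  4  5  6  7  8
g(k):  0  1  0  1  0  1  2  3  2
So g(8) = 2.
Row B is a plain Nim row of size 1, so its Grundy value is 1.
Grundy values for row C (subtraction set {2, 3}):
g(0) = mex{} = 0
g(1) = mex{} = 0
g(2) = mex{0} = 1
g(3) = mex{0} = 1
g(4) = mex{0,1} = 2
g(5) = mex{1} = 0
g(6) = mex{1,2} = 0
g(7) = mex{0,2} = 1
So g(7) = 1.
Row D is a plain Nim row of size 4, so its Grundy value is 4.
By the Sprague-Grundy theorem, the Grundy value of a sum of independent games is the XOR of the component values.
Combined value = 2 XOR 1 XOR 1 XOR 4 = 6.

6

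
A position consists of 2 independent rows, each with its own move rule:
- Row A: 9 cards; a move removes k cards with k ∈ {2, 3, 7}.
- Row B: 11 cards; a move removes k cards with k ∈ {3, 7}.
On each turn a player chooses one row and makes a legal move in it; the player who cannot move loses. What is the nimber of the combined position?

2

For row A, compute g(0), g(1), … with moves {2, 3, 7}:
g(0) = mex{} = 0
g(1) = mex{} = 0
g(2) = mex{0} = 1
g(3) = mex{0} = 1
g(4) = mex{0,1} = 2
g(5) = mex{1} = 0
g(6) = mex{1,2} = 0
g(7) = mex{0,2} = 1
g(8) = mex{0} = 1
g(9) = mex{0,1} = 2
So g(9) = 2.
For row B, compute g(0), g(1), … with moves {3, 7}:
g(0) = mex{} = 0
g(1) = mex{} = 0
g(2) = mex{} = 0
g(3) = mex{0} = 1
g(4) = mex{0} = 1
g(5) = mex{0} = 1
g(6) = mex{1} = 0
g(7) = mex{0,1} = 2
g(8) = mex{0,1} = 2
g(9) = mex{0} = 1
g(10) = mex{1,2} = 0
g(11) = mex{1,2} = 0
So g(11) = 0.
By the Sprague-Grundy theorem, the Grundy value of a sum of independent games is the XOR of the component values.
Combined value = 2 XOR 0 = 2.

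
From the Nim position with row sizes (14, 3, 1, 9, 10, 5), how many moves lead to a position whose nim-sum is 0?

3

Compute the nim-sum pairwise:
14 XOR 3 = 13
13 XOR 1 = 12
12 XOR 9 = 5
5 XOR 10 = 15
15 XOR 5 = 10
The overall nim-sum is X = 10. A row of size p has a winning move iff p XOR X < p (reduce it to p XOR X).
  14: 14 XOR 10 = 4 < 14 — winning move (to 4).
  3: 3 XOR 10 = 9 ≥ 3 — no move.
  1: 1 XOR 10 = 11 ≥ 1 — no move.
  9: 9 XOR 10 = 3 < 9 — winning move (to 3).
  10: 10 XOR 10 = 0 < 10 — winning move (to 0).
  5: 5 XOR 10 = 15 ≥ 5 — no move.
That gives 3 winning moves.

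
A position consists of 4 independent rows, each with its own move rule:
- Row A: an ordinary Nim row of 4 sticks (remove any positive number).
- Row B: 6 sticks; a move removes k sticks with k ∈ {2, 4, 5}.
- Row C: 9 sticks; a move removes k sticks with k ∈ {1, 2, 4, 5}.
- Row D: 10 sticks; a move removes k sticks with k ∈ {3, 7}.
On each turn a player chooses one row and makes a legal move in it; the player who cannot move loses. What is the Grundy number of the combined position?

7

Row A is a plain Nim row of size 4, so its Grundy value is 4.
For row B, compute g(0), g(1), … with moves {2, 4, 5}:
k:     0  1  2  3  4  5  6
g(k):  0  0  1  1  2  2  3
So g(6) = 3.
For row C, compute g(0), g(1), … with moves {1, 2, 4, 5}:
k:     0  1  2  3  4  5  6  7  8  9
g(k):  0  1  2  0  1  2  0  1  2  0
So g(9) = 0.
Build the Grundy sequence for row D with g(k) = mex{g(k−s) : s ∈ {3, 7}, s ≤ k}:
k:     0  1  2  3  4  5  6  7  8  9 10
g(k):  0  0  0  1  1  1  0  2  2  1  0
So g(10) = 0.
By the Sprague-Grundy theorem, the Grundy value of a sum of independent games is the XOR of the component values.
Combined value = 4 XOR 3 XOR 0 XOR 0 = 7.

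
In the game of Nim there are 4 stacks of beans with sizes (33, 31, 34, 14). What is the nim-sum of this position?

18

Write each in binary and XOR column by column:
  100001  (33)
  011111  (31)
  100010  (34)
  001110  (14)
  ------
  010010  (18)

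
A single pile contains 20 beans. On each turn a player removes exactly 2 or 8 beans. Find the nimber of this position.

0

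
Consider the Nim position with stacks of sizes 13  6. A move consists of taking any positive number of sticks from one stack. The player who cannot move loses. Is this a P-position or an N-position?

Write each in binary and XOR column by column:
  1101  (13)
  0110  (6)
  ----
  1011  (11)
The nim-sum is 11 ≠ 0, so this is an N-position: the player to move can win.

N-position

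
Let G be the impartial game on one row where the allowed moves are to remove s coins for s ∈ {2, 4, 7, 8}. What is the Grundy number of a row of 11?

Grundy values for subtraction set {2, 4, 7, 8}:
k:     0  1  2  3  4  5  6  7  8  9 10 11
g(k):  0  0  1  1  2  2  0  3  1  4  2  0
So g(11) = 0.

0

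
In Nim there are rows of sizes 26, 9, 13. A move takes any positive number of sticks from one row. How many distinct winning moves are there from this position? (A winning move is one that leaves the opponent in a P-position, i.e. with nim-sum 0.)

1

Nim-sum: 26 ^ 9 ^ 13 = 30.
The overall nim-sum is X = 30. A row of size p has a winning move iff p XOR X < p (reduce it to p XOR X).
  26: 26 XOR 30 = 4 < 26 — winning move (to 4).
  9: 9 XOR 30 = 23 ≥ 9 — no move.
  13: 13 XOR 30 = 19 ≥ 13 — no move.
That gives 1 winning move.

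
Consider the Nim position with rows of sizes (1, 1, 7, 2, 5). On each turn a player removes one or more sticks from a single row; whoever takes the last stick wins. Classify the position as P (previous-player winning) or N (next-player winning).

Write each in binary and XOR column by column:
  001  (1)
  001  (1)
  111  (7)
  010  (2)
  101  (5)
  ---
  000  (0)
The nim-sum is 0, so this is a P-position: the player to move is in a losing position under optimal play.

P-position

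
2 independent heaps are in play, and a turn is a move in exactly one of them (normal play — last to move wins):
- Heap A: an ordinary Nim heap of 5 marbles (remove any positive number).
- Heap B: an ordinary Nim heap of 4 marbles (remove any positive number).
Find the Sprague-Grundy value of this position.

1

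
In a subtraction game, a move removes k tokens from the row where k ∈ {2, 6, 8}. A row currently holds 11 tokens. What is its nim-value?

3

Compute g(0), g(1), … for moves {2, 6, 8}:
g(0) = mex{} = 0
g(1) = mex{} = 0
g(2) = mex{0} = 1
g(3) = mex{0} = 1
g(4) = mex{1} = 0
g(5) = mex{1} = 0
g(6) = mex{0} = 1
g(7) = mex{0} = 1
g(8) = mex{0,1} = 2
g(9) = mex{0,1} = 2
g(10) = mex{0,1,2} = 3
g(11) = mex{0,1,2} = 3
So g(11) = 3.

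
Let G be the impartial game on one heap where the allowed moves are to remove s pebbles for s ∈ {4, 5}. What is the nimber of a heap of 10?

Build the Grundy sequence with g(k) = mex{g(k−s) : s ∈ {4, 5}, s ≤ k}:
k:     0  1  2  3  4  5  6  7  8  9 10
g(k):  0  0  0  0  1  1  1  1  2  0  0
So g(10) = 0.

0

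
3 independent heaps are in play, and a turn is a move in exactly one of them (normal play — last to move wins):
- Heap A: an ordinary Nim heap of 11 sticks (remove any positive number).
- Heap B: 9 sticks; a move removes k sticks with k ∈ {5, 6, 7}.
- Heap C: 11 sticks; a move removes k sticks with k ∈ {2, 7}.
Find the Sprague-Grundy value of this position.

11

Heap A is a plain Nim heap of size 11, so its Grundy value is 11.
Build the Grundy sequence for heap B with g(k) = mex{g(k−s) : s ∈ {5, 6, 7}, s ≤ k}:
k:     0  1  2  3  4  5  6  7  8  9
g(k):  0  0  0  0  0  1  1  1  1  1
So g(9) = 1.
Grundy values for heap C (subtraction set {2, 7}):
g(0) = mex{} = 0
g(1) = mex{} = 0
g(2) = mex{0} = 1
g(3) = mex{0} = 1
g(4) = mex{1} = 0
g(5) = mex{1} = 0
g(6) = mex{0} = 1
g(7) = mex{0} = 1
g(8) = mex{0,1} = 2
g(9) = mex{1} = 0
g(10) = mex{1,2} = 0
g(11) = mex{0} = 1
So g(11) = 1.
The value of a disjunctive sum is the nim-sum of the parts.
Combined value = 11 XOR 1 XOR 1 = 11.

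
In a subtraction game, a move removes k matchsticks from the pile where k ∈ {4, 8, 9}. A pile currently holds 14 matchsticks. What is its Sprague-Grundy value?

Build the Grundy sequence with g(k) = mex{g(k−s) : s ∈ {4, 8, 9}, s ≤ k}:
g(0) = mex{} = 0
g(1) = mex{} = 0
g(2) = mex{} = 0
g(3) = mex{} = 0
g(4) = mex{0} = 1
g(5) = mex{0} = 1
g(6) = mex{0} = 1
g(7) = mex{0} = 1
g(8) = mex{0,1} = 2
g(9) = mex{0,1} = 2
g(10) = mex{0,1} = 2
g(11) = mex{0,1} = 2
g(12) = mex{0,1,2} = 3
g(13) = mex{1,2} = 0
g(14) = mex{1,2} = 0
So g(14) = 0.

0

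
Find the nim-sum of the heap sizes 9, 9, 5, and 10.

Write each in binary and XOR column by column:
  1001  (9)
  1001  (9)
  0101  (5)
  1010  (10)
  ----
  1111  (15)

15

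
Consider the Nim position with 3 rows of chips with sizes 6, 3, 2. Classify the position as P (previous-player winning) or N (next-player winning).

Nim-sum: 6 ^ 3 ^ 2 = 7.
The nim-sum is 7 ≠ 0, so this is an N-position: the player to move can win.

N-position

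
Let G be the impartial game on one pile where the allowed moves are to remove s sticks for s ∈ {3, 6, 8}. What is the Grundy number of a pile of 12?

0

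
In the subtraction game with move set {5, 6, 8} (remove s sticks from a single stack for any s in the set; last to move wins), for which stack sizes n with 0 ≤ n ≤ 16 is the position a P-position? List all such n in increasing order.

0, 1, 2, 3, 4, 13, 14, 15, 16

Build the Grundy sequence with g(k) = mex{g(k−s) : s ∈ {5, 6, 8}, s ≤ k}:
k:     0  1  2  3  4  5  6  7  8  9 10 11 12 13 14 15 16
g(k):  0  0  0  0  0  1  1  1  1  1  2  2  2  0  0  0  0
The P-positions (g = 0) in 0..16 are 0, 1, 2, 3, 4, 13, 14, 15, 16.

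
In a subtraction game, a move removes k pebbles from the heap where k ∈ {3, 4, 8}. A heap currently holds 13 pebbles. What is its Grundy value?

0

Grundy values for subtraction set {3, 4, 8}:
g(0) = mex{} = 0
g(1) = mex{} = 0
g(2) = mex{} = 0
g(3) = mex{0} = 1
g(4) = mex{0} = 1
g(5) = mex{0} = 1
g(6) = mex{0,1} = 2
g(7) = mex{1} = 0
g(8) = mex{0,1} = 2
g(9) = mex{0,1,2} = 3
g(10) = mex{0,2} = 1
g(11) = mex{0,1,2} = 3
g(12) = mex{1,2,3} = 0
g(13) = mex{1,3} = 0
So g(13) = 0.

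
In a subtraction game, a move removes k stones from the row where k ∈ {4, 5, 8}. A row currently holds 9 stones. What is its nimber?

2

Grundy values for subtraction set {4, 5, 8}:
k:     0  1  2  3  4  5  6  7  8  9
g(k):  0  0  0  0  1  1  1  1  2  2
So g(9) = 2.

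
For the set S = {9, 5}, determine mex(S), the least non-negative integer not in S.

0 is not in the set, so the mex is 0.

0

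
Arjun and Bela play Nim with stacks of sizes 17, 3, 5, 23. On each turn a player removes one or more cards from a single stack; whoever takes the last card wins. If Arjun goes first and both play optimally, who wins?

Bela wins

Nim-sum: 17 XOR 3 XOR 5 XOR 23 = 0.
The nim-sum is 0, so this is a P-position: the player to move is in a losing position under optimal play; Arjun is about to move from it and so loses — Bela wins.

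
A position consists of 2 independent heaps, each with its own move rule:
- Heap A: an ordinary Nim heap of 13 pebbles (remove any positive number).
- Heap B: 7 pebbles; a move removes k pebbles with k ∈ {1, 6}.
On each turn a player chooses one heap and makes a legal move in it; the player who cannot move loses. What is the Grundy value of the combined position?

13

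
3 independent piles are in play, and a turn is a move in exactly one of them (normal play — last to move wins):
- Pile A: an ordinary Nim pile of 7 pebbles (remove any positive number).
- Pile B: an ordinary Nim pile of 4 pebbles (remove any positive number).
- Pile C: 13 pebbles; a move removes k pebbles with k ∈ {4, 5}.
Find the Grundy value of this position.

Pile A is a plain Nim pile of size 7, so its Grundy value is 7.
Pile B is a plain Nim pile of size 4, so its Grundy value is 4.
For pile C, compute g(0), g(1), … with moves {4, 5}:
k:     0  1  2  3  4  5  6  7  8  9 10 11 12 13
g(k):  0  0  0  0  1  1  1  1  2  0  0  0  0  1
So g(13) = 1.
The value of a disjunctive sum is the nim-sum of the parts.
Combined value = 7 ⊕ 4 ⊕ 1 = 2.

2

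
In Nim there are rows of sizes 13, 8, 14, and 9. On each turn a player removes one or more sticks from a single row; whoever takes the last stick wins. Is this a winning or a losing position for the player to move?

Compute the nim-sum pairwise:
13 ^ 8 = 5
5 ^ 14 = 11
11 ^ 9 = 2
The nim-sum is 2 ≠ 0, so this is an N-position: the player to move can win.

Winning position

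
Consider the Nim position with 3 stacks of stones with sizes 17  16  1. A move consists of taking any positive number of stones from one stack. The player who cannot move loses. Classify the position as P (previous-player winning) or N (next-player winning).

Compute the nim-sum pairwise:
17 XOR 16 = 1
1 XOR 1 = 0
The nim-sum is 0, so this is a P-position: the player to move is in a losing position under optimal play.

P-position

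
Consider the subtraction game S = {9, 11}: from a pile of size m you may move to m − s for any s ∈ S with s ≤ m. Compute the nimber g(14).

1

Grundy values for subtraction set {9, 11}:
g(0) = mex{} = 0
g(1) = mex{} = 0
g(2) = mex{} = 0
g(3) = mex{} = 0
g(4) = mex{} = 0
g(5) = mex{} = 0
g(6) = mex{} = 0
g(7) = mex{} = 0
g(8) = mex{} = 0
g(9) = mex{0} = 1
g(10) = mex{0} = 1
g(11) = mex{0} = 1
g(12) = mex{0} = 1
g(13) = mex{0} = 1
g(14) = mex{0} = 1
So g(14) = 1.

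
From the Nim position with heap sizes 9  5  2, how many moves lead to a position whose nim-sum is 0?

1

Nim-sum: 9 XOR 5 XOR 2 = 14.
The overall nim-sum is X = 14. A heap of size p has a winning move iff p XOR X < p (reduce it to p XOR X).
  9: 9 XOR 14 = 7 < 9 — winning move (to 7).
  5: 5 XOR 14 = 11 ≥ 5 — no move.
  2: 2 XOR 14 = 12 ≥ 2 — no move.
That gives 1 winning move.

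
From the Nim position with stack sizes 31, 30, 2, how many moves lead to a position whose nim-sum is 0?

3

Compute the nim-sum pairwise:
31 ^ 30 = 1
1 ^ 2 = 3
The overall nim-sum is X = 3. A stack of size p has a winning move iff p XOR X < p (reduce it to p XOR X).
  31: 31 XOR 3 = 28 < 31 — winning move (to 28).
  30: 30 XOR 3 = 29 < 30 — winning move (to 29).
  2: 2 XOR 3 = 1 < 2 — winning move (to 1).
That gives 3 winning moves.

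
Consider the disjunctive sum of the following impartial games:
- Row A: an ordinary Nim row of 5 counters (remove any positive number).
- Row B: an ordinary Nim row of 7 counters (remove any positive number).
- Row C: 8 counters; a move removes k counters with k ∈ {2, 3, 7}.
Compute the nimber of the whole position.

Row A is a plain Nim row of size 5, so its Grundy value is 5.
Row B is a plain Nim row of size 7, so its Grundy value is 7.
Grundy values for row C (subtraction set {2, 3, 7}):
k:     0  1  2  3  4  5  6  7  8
g(k):  0  0  1  1  2  0  0  1  1
So g(8) = 1.
The value of a disjunctive sum is the nim-sum of the parts.
Combined value = 5 ⊕ 7 ⊕ 1 = 3.

3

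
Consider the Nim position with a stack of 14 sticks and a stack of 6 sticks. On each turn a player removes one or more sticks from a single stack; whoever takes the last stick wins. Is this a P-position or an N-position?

Compute the nim-sum pairwise:
14 ^ 6 = 8
The nim-sum is 8 ≠ 0, so this is an N-position: the player to move can win.

N-position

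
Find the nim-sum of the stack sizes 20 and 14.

In binary:
  10100  (20)
  01110  (14)
  -----
  11010  (26)

26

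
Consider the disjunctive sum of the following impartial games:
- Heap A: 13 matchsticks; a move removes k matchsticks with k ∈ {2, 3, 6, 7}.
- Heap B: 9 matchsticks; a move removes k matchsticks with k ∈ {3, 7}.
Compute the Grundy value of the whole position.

3

For heap A, compute g(0), g(1), … with moves {2, 3, 6, 7}:
k:     0  1  2  3  4  5  6  7  8  9 10 11 12 13
g(k):  0  0  1  1  2  0  3  1  2  0  0  1  1  2
So g(13) = 2.
For heap B, compute g(0), g(1), … with moves {3, 7}:
k:     0  1  2  3  4  5  6  7  8  9
g(k):  0  0  0  1  1  1  0  2  2  1
So g(9) = 1.
By the Sprague-Grundy theorem, the Grundy value of a sum of independent games is the XOR of the component values.
Combined value = 2 XOR 1 = 3.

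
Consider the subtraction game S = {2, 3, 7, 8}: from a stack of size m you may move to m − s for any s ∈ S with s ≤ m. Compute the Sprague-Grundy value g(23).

Compute g(0), g(1), … for moves {2, 3, 7, 8}:
k:     0  1  2  3  4  5  6  7  8  9 10 11 12 13 14 15 16 17 18 19 20 21 22 23
g(k):  0  0  1  1  2  0  0  1  1  2  0  0  1  1  2  0  0  1  1  2  0  0  1  1
So g(23) = 1.

1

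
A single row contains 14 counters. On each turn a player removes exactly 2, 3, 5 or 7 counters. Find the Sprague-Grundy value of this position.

2

Build the Grundy sequence with g(k) = mex{g(k−s) : s ∈ {2, 3, 5, 7}, s ≤ k}:
g(0) = mex{} = 0
g(1) = mex{} = 0
g(2) = mex{0} = 1
g(3) = mex{0} = 1
g(4) = mex{0,1} = 2
g(5) = mex{0,1} = 2
g(6) = mex{0,1,2} = 3
g(7) = mex{0,1,2} = 3
g(8) = mex{0,1,2,3} = 4
g(9) = mex{1,2,3} = 0
g(10) = mex{1,2,3,4} = 0
g(11) = mex{0,2,3,4} = 1
g(12) = mex{0,2,3} = 1
g(13) = mex{0,1,3,4} = 2
g(14) = mex{0,1,3} = 2
So g(14) = 2.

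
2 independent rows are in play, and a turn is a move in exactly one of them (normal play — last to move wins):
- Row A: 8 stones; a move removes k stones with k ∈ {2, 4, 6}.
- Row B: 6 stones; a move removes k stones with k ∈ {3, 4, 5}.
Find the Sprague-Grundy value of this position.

2

For row A, compute g(0), g(1), … with moves {2, 4, 6}:
k:     0  1  2  3  4  5  6  7  8
g(k):  0  0  1  1  2  2  3  3  0
So g(8) = 0.
Grundy values for row B (subtraction set {3, 4, 5}):
g(0) = mex{} = 0
g(1) = mex{} = 0
g(2) = mex{} = 0
g(3) = mex{0} = 1
g(4) = mex{0} = 1
g(5) = mex{0} = 1
g(6) = mex{0,1} = 2
So g(6) = 2.
By the Sprague-Grundy theorem, the Grundy value of a sum of independent games is the XOR of the component values.
Combined value = 0 ⊕ 2 = 2.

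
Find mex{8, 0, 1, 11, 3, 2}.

4

The values 0, 1, 2, 3 are all present; 4 is the first non-negative integer missing from the set.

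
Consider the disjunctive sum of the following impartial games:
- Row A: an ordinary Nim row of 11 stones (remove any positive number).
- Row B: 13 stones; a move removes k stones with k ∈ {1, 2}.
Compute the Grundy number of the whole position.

Row A is a plain Nim row of size 11, so its Grundy value is 11.
For row B, compute g(0), g(1), … with moves {1, 2}:
k:     0  1  2  3  4  5  6  7  8  9 10 11 12 13
g(k):  0  1  2  0  1  2  0  1  2  0  1  2  0  1
So g(13) = 1.
By the Sprague-Grundy theorem, the Grundy value of a sum of independent games is the XOR of the component values.
Combined value = 11 XOR 1 = 10.

10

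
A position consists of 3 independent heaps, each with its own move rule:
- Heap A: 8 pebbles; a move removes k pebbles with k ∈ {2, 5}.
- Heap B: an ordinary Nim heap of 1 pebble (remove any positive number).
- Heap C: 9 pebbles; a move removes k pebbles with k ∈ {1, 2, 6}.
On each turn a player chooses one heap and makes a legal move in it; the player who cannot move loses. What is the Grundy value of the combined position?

Grundy values for heap A (subtraction set {2, 5}):
g(0) = mex{} = 0
g(1) = mex{} = 0
g(2) = mex{0} = 1
g(3) = mex{0} = 1
g(4) = mex{1} = 0
g(5) = mex{0,1} = 2
g(6) = mex{0} = 1
g(7) = mex{1,2} = 0
g(8) = mex{1} = 0
So g(8) = 0.
Heap B is a plain Nim heap of size 1, so its Grundy value is 1.
Grundy values for heap C (subtraction set {1, 2, 6}):
k:     0  1  2  3  4  5  6  7  8  9
g(k):  0  1  2  0  1  2  3  0  1  2
So g(9) = 2.
By the Sprague-Grundy theorem, the Grundy value of a sum of independent games is the XOR of the component values.
Combined value = 0 XOR 1 XOR 2 = 3.

3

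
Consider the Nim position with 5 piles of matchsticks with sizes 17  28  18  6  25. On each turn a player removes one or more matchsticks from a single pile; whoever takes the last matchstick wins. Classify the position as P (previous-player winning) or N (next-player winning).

P-position

Write each in binary and XOR column by column:
  10001  (17)
  11100  (28)
  10010  (18)
  00110  (6)
  11001  (25)
  -----
  00000  (0)
The nim-sum is 0, so this is a P-position: the player to move is in a losing position under optimal play.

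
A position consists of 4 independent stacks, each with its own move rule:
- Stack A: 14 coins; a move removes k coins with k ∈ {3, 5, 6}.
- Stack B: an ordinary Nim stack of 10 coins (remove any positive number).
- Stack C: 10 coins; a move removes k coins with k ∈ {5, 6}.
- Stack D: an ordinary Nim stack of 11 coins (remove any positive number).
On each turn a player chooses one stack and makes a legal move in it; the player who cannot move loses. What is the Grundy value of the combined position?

Grundy values for stack A (subtraction set {3, 5, 6}):
k:     0  1  2  3  4  5  6  7  8  9 10 11 12 13 14
g(k):  0  0  0  1  1  1  2  2  2  0  0  0  1  1  1
So g(14) = 1.
Stack B is a plain Nim stack of size 10, so its Grundy value is 10.
Grundy values for stack C (subtraction set {5, 6}):
k:     0  1  2  3  4  5  6  7  8  9 10
g(k):  0  0  0  0  0  1  1  1  1  1  2
So g(10) = 2.
Stack D is a plain Nim stack of size 11, so its Grundy value is 11.
By the Sprague-Grundy theorem, the Grundy value of a sum of independent games is the XOR of the component values.
Combined value = 1 ⊕ 10 ⊕ 2 ⊕ 11 = 2.

2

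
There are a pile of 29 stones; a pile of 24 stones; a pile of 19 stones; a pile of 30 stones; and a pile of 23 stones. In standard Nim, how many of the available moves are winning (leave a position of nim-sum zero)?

Compute the nim-sum pairwise:
29 ⊕ 24 = 5
5 ⊕ 19 = 22
22 ⊕ 30 = 8
8 ⊕ 23 = 31
The overall nim-sum is X = 31. A pile of size p has a winning move iff p XOR X < p (reduce it to p XOR X).
  29: 29 XOR 31 = 2 < 29 — winning move (to 2).
  24: 24 XOR 31 = 7 < 24 — winning move (to 7).
  19: 19 XOR 31 = 12 < 19 — winning move (to 12).
  30: 30 XOR 31 = 1 < 30 — winning move (to 1).
  23: 23 XOR 31 = 8 < 23 — winning move (to 8).
That gives 5 winning moves.

5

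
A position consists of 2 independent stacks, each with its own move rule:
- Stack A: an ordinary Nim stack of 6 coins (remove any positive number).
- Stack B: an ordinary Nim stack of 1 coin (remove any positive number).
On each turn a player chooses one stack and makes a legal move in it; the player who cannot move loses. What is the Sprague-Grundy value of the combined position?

7

Stack A is a plain Nim stack of size 6, so its Grundy value is 6.
Stack B is a plain Nim stack of size 1, so its Grundy value is 1.
By the Sprague-Grundy theorem, the Grundy value of a sum of independent games is the XOR of the component values.
Combined value = 6 ⊕ 1 = 7.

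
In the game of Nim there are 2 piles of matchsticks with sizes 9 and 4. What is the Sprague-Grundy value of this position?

13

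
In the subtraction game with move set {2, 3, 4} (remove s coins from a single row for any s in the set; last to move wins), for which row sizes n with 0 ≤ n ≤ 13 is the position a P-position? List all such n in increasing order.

0, 1, 6, 7, 12, 13

Build the Grundy sequence with g(k) = mex{g(k−s) : s ∈ {2, 3, 4}, s ≤ k}:
k:     0  1  2  3  4  5  6  7  8  9 10 11 12 13
g(k):  0  0  1  1  2  2  0  0  1  1  2  2  0  0
The P-positions (g = 0) in 0..13 are 0, 1, 6, 7, 12, 13.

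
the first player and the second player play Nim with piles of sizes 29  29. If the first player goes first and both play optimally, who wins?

the second player wins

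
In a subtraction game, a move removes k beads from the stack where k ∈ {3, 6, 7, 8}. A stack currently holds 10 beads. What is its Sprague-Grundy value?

3

Compute g(0), g(1), … for moves {3, 6, 7, 8}:
k:     0  1  2  3  4  5  6  7  8  9 10
g(k):  0  0  0  1  1  1  2  2  2  3  3
So g(10) = 3.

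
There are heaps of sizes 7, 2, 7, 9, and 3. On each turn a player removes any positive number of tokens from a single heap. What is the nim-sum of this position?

Nim-sum: 7 ⊕ 2 ⊕ 7 ⊕ 9 ⊕ 3 = 8.

8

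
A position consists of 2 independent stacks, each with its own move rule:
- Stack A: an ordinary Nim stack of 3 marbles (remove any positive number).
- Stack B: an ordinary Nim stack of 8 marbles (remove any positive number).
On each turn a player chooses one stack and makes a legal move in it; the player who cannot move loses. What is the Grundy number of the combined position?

Stack A is a plain Nim stack of size 3, so its Grundy value is 3.
Stack B is a plain Nim stack of size 8, so its Grundy value is 8.
The value of a disjunctive sum is the nim-sum of the parts.
Combined value = 3 XOR 8 = 11.

11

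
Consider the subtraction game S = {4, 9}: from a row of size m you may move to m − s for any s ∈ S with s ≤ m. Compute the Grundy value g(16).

0

Compute g(0), g(1), … for moves {4, 9}:
k:     0  1  2  3  4  5  6  7  8  9 10 11 12 13 14 15 16
g(k):  0  0  0  0  1  1  1  1  0  2  2  2  1  0  0  0  0
So g(16) = 0.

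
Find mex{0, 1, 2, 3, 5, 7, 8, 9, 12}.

4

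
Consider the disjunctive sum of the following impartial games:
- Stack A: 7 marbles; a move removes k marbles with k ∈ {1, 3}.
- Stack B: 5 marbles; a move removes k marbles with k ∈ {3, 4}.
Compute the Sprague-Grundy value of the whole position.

Grundy values for stack A (subtraction set {1, 3}):
k:     0  1  2  3  4  5  6  7
g(k):  0  1  0  1  0  1  0  1
So g(7) = 1.
Grundy values for stack B (subtraction set {3, 4}):
g(0) = mex{} = 0
g(1) = mex{} = 0
g(2) = mex{} = 0
g(3) = mex{0} = 1
g(4) = mex{0} = 1
g(5) = mex{0} = 1
So g(5) = 1.
The value of a disjunctive sum is the nim-sum of the parts.
Combined value = 1 ⊕ 1 = 0.

0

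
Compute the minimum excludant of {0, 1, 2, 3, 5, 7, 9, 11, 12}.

4

The values 0, 1, 2, 3 are all present; 4 is the first non-negative integer missing from the set.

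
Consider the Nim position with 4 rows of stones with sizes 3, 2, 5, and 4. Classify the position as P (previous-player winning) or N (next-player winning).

Nim-sum: 3 ^ 2 ^ 5 ^ 4 = 0.
The nim-sum is 0, so this is a P-position: the player to move is in a losing position under optimal play.

P-position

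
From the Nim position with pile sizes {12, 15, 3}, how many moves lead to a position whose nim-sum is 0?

Nim-sum: 12 XOR 15 XOR 3 = 0.
The nim-sum is already 0, so every move leaves a nonzero nim-sum — there are no winning moves.

0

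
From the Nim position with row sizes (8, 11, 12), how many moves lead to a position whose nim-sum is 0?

Compute the nim-sum pairwise:
8 XOR 11 = 3
3 XOR 12 = 15
The overall nim-sum is X = 15. A row of size p has a winning move iff p XOR X < p (reduce it to p XOR X).
  8: 8 XOR 15 = 7 < 8 — winning move (to 7).
  11: 11 XOR 15 = 4 < 11 — winning move (to 4).
  12: 12 XOR 15 = 3 < 12 — winning move (to 3).
That gives 3 winning moves.

3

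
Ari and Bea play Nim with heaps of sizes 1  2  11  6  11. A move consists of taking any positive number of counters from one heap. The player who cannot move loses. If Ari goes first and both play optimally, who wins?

Ari wins

Bitwise XOR of the heap sizes:
  0001  (1)
  0010  (2)
  1011  (11)
  0110  (6)
  1011  (11)
  ----
  0101  (5)
The nim-sum is 5 ≠ 0, so this is an N-position: the player to move can win; Ari has a winning move.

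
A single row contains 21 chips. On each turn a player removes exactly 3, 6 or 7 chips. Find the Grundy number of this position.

Grundy values for subtraction set {3, 6, 7}:
k:     0  1  2  3  4  5  6  7  8  9 10 11 12 13 14 15 16 17 18 19 20 21
g(k):  0  0  0  1  1  1  2  2  2  3  0  0  0  1  1  1  2  2  2  3  0  0
So g(21) = 0.

0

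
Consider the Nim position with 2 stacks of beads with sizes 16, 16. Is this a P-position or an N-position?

Compute the nim-sum pairwise:
16 ^ 16 = 0
The nim-sum is 0, so this is a P-position: the player to move is in a losing position under optimal play.

P-position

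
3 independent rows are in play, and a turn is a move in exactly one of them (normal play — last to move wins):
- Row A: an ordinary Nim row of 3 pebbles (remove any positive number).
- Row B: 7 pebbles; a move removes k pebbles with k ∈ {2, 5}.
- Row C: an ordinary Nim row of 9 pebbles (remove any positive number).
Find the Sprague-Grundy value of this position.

Row A is a plain Nim row of size 3, so its Grundy value is 3.
For row B, compute g(0), g(1), … with moves {2, 5}:
k:     0  1  2  3  4  5  6  7
g(k):  0  0  1  1  0  2  1  0
So g(7) = 0.
Row C is a plain Nim row of size 9, so its Grundy value is 9.
By the Sprague-Grundy theorem, the Grundy value of a sum of independent games is the XOR of the component values.
Combined value = 3 ⊕ 0 ⊕ 9 = 10.

10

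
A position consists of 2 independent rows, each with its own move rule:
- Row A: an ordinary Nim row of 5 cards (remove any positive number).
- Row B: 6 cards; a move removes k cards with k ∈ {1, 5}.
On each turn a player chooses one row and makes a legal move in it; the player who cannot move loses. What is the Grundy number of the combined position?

5

Row A is a plain Nim row of size 5, so its Grundy value is 5.
For row B, compute g(0), g(1), … with moves {1, 5}:
k:     0  1  2  3  4  5  6
g(k):  0  1  0  1  0  1  0
So g(6) = 0.
By the Sprague-Grundy theorem, the Grundy value of a sum of independent games is the XOR of the component values.
Combined value = 5 ⊕ 0 = 5.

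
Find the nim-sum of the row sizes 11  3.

8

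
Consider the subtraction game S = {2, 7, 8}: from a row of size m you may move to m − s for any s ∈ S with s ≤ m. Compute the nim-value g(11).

3

Grundy values for subtraction set {2, 7, 8}:
g(0) = mex{} = 0
g(1) = mex{} = 0
g(2) = mex{0} = 1
g(3) = mex{0} = 1
g(4) = mex{1} = 0
g(5) = mex{1} = 0
g(6) = mex{0} = 1
g(7) = mex{0} = 1
g(8) = mex{0,1} = 2
g(9) = mex{0,1} = 2
g(10) = mex{1,2} = 0
g(11) = mex{0,1,2} = 3
So g(11) = 3.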